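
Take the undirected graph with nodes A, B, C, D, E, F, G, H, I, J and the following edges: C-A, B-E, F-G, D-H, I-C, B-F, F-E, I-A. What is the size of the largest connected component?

4

J is isolated — a component by itself.
Starting from D we can reach D, H. That is one component of size 2.
Starting from A we can reach A, C, I. That is one component of size 3.
Starting from B we can reach B, E, F, G. That is one component of size 4.
The largest has 4 vertices.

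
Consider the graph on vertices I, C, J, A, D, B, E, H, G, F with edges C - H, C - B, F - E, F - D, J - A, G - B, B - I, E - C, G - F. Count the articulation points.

3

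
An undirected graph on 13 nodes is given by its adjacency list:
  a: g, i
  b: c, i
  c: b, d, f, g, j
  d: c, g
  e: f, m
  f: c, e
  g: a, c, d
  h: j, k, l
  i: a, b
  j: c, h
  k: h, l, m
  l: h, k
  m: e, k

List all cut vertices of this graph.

Removing c increases the component count from 1 to 2, so c is a cut vertex.
By contrast removing i leaves 1 component; it is not a cut vertex. No other vertex is a cut vertex either.

c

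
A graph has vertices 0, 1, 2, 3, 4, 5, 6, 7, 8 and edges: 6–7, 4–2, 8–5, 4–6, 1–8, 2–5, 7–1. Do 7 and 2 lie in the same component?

From 7 we can reach 1, 2, 4, 5, 6, 7, 8, which includes 2.

Yes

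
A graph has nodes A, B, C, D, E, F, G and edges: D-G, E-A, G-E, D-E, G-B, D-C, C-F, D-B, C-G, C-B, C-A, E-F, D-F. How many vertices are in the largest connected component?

Starting from A we can reach A, B, C, D, E, F, G. That is one component of size 7.
The largest has 7 vertices.

7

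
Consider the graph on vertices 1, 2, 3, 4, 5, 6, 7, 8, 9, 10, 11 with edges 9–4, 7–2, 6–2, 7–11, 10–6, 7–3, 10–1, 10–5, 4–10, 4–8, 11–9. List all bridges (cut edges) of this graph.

The edges on the cycle 7-11-9-4-10-6-2-7 are not bridges since each lies on that cycle.
But removing 5–10 disconnects 5 from 10; removing 4–8 disconnects 4 from 8; removing 1–10 disconnects 1 from 10; removing 7–3 disconnects 7 from 3 — these are bridges.

1-10, 10-5, 3-7, 4-8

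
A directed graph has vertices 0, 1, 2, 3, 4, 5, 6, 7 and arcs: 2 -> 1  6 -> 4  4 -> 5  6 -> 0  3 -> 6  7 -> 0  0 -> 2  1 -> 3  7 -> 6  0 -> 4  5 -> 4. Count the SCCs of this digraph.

{0, 1, 2, 3, 6} are all mutually reachable — one SCC of size 5.
{4, 5} are all mutually reachable — one SCC of size 2.
{7} is an SCC by itself.
That gives 3 strongly connected components.

3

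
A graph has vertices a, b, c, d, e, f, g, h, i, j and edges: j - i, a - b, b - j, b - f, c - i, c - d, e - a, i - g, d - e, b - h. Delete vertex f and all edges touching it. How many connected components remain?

With f gone, the remaining components are: {a, b, c, d, e, g, h, i, j}.
That is 1 component.

1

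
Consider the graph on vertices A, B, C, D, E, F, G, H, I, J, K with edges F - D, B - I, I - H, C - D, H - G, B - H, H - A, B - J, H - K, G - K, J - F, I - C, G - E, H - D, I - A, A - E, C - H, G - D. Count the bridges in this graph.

The edges on the cycle B-I-C-H-G-D-F-J-B are not bridges since each lies on that cycle.
Every edge lies on some cycle, so there are no bridges.

0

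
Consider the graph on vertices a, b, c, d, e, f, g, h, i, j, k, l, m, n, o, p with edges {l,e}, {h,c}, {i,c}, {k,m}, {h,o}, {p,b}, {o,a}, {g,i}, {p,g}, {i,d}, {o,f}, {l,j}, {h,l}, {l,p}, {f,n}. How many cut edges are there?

The edges on the cycle h-l-p-g-i-c-h are not bridges since each lies on that cycle.
But removing i - d disconnects i from d; removing l - e disconnects l from e; removing f - o disconnects f from o; removing a - o disconnects a from o — these are bridges.
In total 9 edges are bridges.

9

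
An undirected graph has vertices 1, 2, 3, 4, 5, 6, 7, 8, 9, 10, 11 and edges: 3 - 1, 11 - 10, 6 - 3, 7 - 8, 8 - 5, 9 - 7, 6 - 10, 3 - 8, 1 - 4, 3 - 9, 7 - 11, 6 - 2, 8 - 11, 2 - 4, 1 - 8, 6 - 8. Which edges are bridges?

5-8

The edges on the cycle 3-9-7-8-3 are not bridges since each lies on that cycle.
But removing 8 - 5 disconnects 8 from 5 — this is a bridge.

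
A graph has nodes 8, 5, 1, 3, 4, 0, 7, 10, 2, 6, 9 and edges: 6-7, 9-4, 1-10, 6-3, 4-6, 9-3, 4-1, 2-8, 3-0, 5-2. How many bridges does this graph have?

The edges on the cycle 9-4-6-3-9 are not bridges since each lies on that cycle.
But removing 4-1 disconnects 4 from 1; removing 2-8 disconnects 2 from 8; removing 5-2 disconnects 5 from 2; removing 3-0 disconnects 3 from 0 — these are bridges.
In total 6 edges are bridges.

6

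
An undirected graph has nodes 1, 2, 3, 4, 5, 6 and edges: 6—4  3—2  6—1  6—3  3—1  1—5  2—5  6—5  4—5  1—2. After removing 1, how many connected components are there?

With 1 gone, the remaining components are: {2, 3, 4, 5, 6}.
That is 1 component.

1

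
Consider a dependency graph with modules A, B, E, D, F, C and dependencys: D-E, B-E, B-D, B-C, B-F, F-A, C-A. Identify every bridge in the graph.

The edges on the cycle B-D-E-B are not bridges since each lies on that cycle.
Every edge lies on some cycle, so there are no bridges.

none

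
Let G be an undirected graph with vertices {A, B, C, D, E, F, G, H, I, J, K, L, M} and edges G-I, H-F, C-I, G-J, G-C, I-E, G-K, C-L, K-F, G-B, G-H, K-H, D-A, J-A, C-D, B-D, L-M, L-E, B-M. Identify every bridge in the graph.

none

The edges on the cycle G-K-F-H-G are not bridges since each lies on that cycle.
Every edge lies on some cycle, so there are no bridges.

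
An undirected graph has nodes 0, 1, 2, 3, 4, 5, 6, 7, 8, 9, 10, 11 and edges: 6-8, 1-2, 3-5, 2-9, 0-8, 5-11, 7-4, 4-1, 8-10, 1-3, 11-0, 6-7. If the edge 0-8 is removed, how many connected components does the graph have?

1

0 and 8 are still connected via 0-11-5-3-1-4-7-6-8, so the component count stays at 1.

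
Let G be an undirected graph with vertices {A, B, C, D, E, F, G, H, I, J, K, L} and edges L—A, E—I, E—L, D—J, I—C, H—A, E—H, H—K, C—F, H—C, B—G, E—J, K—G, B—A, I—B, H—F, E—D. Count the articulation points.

1

Removing E increases the component count from 1 to 2, so E is a cut vertex.
By contrast removing L leaves 1 component; it is not a cut vertex. No other vertex is a cut vertex either.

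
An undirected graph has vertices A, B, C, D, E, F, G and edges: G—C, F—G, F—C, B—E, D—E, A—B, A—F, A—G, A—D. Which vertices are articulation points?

Removing A increases the component count from 1 to 2, so A is a cut vertex.
By contrast removing F leaves 1 component; it is not a cut vertex. No other vertex is a cut vertex either.

A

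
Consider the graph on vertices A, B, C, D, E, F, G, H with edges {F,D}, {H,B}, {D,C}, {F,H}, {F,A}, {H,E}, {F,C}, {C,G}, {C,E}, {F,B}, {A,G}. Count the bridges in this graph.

The edges on the cycle F-D-C-F are not bridges since each lies on that cycle.
Every edge lies on some cycle, so there are no bridges.

0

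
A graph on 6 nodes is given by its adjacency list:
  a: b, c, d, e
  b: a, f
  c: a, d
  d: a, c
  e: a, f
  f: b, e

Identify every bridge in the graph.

none

The edges on the cycle a-c-d-a are not bridges since each lies on that cycle.
Every edge lies on some cycle, so there are no bridges.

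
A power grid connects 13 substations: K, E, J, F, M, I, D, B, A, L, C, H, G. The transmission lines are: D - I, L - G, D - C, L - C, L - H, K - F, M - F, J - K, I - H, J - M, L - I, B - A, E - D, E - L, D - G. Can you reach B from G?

The component containing G is {C, D, E, G, H, I, L}, and B is not in it.

No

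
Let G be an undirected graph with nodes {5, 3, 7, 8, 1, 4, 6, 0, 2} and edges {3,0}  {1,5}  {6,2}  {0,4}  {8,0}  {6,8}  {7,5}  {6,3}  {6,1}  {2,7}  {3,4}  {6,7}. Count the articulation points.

Removing 6 increases the component count from 1 to 2, so 6 is a cut vertex.
By contrast removing 4 leaves 1 component; it is not a cut vertex. No other vertex is a cut vertex either.

1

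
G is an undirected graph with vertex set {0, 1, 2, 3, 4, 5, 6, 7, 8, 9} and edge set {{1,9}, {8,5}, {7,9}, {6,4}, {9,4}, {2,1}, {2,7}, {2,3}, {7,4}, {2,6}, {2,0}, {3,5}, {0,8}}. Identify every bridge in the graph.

none

The edges on the cycle 2-0-8-5-3-2 are not bridges since each lies on that cycle.
Every edge lies on some cycle, so there are no bridges.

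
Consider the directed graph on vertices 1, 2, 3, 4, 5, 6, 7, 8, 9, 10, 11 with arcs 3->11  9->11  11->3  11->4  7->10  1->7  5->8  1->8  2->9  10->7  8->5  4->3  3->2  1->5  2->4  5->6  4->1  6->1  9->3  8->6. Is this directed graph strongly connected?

There is no directed path from 10 to 11, so the graph is not strongly connected.

No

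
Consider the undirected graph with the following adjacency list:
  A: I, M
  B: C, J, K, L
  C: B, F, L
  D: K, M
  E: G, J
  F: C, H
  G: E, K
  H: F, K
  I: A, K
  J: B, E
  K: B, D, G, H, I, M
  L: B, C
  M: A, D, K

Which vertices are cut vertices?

Removing K increases the component count from 1 to 2, so K is a cut vertex.
By contrast removing I leaves 1 component; it is not a cut vertex. No other vertex is a cut vertex either.

K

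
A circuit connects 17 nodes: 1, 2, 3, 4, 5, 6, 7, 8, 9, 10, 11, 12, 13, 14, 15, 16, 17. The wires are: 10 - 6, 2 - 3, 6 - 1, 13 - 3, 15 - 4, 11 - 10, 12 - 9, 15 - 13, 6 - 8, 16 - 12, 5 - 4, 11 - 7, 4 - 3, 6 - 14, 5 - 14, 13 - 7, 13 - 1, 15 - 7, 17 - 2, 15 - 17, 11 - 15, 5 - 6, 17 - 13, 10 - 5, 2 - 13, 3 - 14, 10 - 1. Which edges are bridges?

The edges on the cycle 11-10-5-6-1-13-17-15-11 are not bridges since each lies on that cycle.
But removing 16 - 12 disconnects 16 from 12; removing 8 - 6 disconnects 8 from 6; removing 9 - 12 disconnects 9 from 12 — these are bridges.

12-16, 12-9, 6-8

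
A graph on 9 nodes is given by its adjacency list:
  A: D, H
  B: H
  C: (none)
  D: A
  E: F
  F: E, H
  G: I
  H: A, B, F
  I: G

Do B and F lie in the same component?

Yes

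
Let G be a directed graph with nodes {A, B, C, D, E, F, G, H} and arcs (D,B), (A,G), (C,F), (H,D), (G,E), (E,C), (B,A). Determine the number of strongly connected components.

8

{A} is an SCC by itself.
{F} is an SCC by itself.
{B} is an SCC by itself.
{E} is an SCC by itself.
{H} is an SCC by itself.
(and 3 more singleton SCCs)
That gives 8 strongly connected components.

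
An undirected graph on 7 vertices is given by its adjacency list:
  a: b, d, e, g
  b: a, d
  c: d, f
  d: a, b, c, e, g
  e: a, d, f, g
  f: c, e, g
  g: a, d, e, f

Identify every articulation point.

none

Removing e, for instance, still leaves 1 component. No single vertex removal increases the component count — the graph has no articulation points.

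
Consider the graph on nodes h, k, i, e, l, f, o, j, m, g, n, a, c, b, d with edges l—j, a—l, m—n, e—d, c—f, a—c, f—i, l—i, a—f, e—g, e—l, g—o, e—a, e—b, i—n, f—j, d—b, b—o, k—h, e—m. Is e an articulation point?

Deleting e raises the number of components from 2 to 3, so e is a cut vertex.

Yes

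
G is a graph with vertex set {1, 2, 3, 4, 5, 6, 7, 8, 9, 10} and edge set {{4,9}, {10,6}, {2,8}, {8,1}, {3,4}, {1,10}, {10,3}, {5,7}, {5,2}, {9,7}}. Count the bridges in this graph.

The edges on the cycle 5-2-8-1-10-3-4-9-7-5 are not bridges since each lies on that cycle.
But removing 6–10 disconnects 6 from 10 — this is a bridge.

1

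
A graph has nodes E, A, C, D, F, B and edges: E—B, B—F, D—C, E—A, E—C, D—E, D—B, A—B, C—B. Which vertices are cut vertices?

Removing B increases the component count from 1 to 2, so B is a cut vertex.
By contrast removing F leaves 1 component; it is not a cut vertex. No other vertex is a cut vertex either.

B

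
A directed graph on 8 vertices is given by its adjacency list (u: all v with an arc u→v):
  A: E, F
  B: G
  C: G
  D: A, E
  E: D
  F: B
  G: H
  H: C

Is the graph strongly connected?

There is no directed path from G to D, so the graph is not strongly connected.

No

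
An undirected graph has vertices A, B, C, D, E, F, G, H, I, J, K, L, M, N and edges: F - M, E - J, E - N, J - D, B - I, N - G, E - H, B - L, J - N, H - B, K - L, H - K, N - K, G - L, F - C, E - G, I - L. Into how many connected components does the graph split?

3

A is isolated — a component by itself.
Starting from C we can reach C, F, M. That is one component of size 3.
Starting from B we can reach B, D, E, G, H, I, J, K, L, N. That is one component of size 10.
Total: 3 components.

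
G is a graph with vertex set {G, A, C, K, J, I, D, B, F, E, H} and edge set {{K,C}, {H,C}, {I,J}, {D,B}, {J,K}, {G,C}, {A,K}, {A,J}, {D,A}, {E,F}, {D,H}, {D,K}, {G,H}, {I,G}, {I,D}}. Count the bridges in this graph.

2

The edges on the cycle I-G-H-D-I are not bridges since each lies on that cycle.
But removing E-F disconnects E from F; removing D-B disconnects D from B — these are bridges.
That makes 2 bridges.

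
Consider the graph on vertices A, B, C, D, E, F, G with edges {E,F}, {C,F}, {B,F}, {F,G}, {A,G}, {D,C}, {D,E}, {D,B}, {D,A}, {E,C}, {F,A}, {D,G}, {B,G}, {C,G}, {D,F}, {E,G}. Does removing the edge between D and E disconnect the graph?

No

After removing D—E, the path D-G-E still connects them, so the edge is not a bridge.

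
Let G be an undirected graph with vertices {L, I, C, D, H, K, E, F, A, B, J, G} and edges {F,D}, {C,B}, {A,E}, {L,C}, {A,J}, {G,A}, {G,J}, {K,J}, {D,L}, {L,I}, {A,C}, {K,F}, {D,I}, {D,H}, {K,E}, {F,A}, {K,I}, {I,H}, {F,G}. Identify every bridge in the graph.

The edges on the cycle F-G-A-C-L-D-F are not bridges since each lies on that cycle.
But removing C-B disconnects C from B — this is a bridge.

B-C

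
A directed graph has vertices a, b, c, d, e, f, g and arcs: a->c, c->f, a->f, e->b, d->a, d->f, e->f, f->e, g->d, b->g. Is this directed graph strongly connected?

From a we can reach every vertex (a, b, c, d, e, f, g), and every vertex can reach a (a, b, c, d, e, f, g). So the whole graph is one strongly connected component.

Yes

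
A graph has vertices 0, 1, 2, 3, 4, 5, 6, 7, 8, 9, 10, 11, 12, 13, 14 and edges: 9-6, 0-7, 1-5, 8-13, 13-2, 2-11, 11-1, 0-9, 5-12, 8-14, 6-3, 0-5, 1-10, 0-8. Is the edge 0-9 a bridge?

Yes

Removing 0-9 leaves no path between 0 and 9: the component count goes from 2 to 3. So it is a bridge.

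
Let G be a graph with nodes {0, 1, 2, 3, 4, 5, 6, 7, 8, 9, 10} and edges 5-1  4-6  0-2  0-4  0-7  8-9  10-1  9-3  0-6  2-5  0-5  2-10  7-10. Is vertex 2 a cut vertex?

No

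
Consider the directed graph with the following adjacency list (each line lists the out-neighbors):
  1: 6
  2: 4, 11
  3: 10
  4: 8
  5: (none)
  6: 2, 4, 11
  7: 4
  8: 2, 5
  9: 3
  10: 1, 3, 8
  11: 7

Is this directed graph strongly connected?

There is no directed path from 7 to 3, so the graph is not strongly connected.

No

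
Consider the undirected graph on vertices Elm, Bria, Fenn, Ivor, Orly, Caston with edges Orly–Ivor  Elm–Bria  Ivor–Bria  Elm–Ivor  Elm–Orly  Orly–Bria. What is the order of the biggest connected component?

4

Caston is isolated — a component by itself.
Fenn is isolated — a component by itself.
Starting from Elm we can reach Elm, Bria, Ivor, Orly. That is one component of size 4.
The largest has 4 vertices.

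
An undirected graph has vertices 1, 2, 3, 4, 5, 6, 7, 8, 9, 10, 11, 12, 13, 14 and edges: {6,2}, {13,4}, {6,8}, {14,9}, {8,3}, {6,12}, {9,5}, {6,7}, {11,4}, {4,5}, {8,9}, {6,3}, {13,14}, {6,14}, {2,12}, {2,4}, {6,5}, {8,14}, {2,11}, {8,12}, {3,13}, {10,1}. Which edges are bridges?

1-10, 6-7

The edges on the cycle 6-8-9-5-6 are not bridges since each lies on that cycle.
But removing 6–7 disconnects 6 from 7; removing 10–1 disconnects 10 from 1 — these are bridges.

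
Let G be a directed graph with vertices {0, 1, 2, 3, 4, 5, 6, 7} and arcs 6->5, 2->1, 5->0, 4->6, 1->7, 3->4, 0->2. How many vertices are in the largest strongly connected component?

1

{6} is an SCC by itself.
{1} is an SCC by itself.
{0} is an SCC by itself.
{5} is an SCC by itself.
{4} is an SCC by itself.
(and 3 more singleton SCCs)
The largest has 1 vertex.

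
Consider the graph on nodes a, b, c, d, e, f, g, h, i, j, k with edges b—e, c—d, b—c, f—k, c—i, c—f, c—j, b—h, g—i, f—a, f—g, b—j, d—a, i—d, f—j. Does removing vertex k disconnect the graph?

No

Deleting k leaves 1 component (was 1), so k is not a cut vertex.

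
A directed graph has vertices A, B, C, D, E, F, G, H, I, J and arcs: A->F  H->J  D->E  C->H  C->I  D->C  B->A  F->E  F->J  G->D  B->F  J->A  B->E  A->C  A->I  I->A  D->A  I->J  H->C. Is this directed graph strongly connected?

No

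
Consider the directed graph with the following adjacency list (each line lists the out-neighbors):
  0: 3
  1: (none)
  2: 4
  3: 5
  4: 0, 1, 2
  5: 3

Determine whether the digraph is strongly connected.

No

There is no directed path from 0 to 4, so the graph is not strongly connected.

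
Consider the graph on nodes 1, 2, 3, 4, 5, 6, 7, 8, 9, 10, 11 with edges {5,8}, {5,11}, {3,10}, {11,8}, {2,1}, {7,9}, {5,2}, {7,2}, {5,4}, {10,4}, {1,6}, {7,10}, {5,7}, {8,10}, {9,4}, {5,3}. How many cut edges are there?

The edges on the cycle 5-7-9-4-5 are not bridges since each lies on that cycle.
But removing 1-2 disconnects 1 from 2; removing 1-6 disconnects 1 from 6 — these are bridges.
That makes 2 bridges.

2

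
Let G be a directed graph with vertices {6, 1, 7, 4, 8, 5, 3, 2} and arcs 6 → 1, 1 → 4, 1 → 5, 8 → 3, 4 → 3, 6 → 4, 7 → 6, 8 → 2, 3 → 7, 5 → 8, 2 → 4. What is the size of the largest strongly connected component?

8

{1, 2, 3, 4, 5, 6, 7, 8} are all mutually reachable — one SCC of size 8.
The largest has 8 vertices.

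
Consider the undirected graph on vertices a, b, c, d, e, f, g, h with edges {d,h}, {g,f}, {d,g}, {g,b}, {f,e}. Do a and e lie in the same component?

No

The component containing a is {a}, and e is not in it.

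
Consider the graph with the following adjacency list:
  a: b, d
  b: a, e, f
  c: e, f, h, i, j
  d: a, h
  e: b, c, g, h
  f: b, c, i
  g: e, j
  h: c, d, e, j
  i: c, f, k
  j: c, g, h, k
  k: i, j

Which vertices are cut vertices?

none

Removing k, for instance, still leaves 1 component. No single vertex removal increases the component count — the graph has no articulation points.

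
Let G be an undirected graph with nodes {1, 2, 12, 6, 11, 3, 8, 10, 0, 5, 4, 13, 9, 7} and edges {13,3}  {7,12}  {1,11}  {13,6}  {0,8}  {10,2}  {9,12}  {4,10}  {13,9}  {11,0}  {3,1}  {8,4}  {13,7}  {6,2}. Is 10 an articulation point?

No

Deleting 10 leaves 2 components (was 2), so 10 is not a cut vertex.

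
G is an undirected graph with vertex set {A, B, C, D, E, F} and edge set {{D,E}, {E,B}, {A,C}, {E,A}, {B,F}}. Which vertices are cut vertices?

A, B, E

Removing A increases the component count from 1 to 2, so A is a cut vertex.
Removing B increases the component count from 1 to 2, so B is a cut vertex.
Removing E increases the component count from 1 to 3, so E is a cut vertex.
By contrast removing D leaves 1 component; it is not a cut vertex. No other vertex is a cut vertex either.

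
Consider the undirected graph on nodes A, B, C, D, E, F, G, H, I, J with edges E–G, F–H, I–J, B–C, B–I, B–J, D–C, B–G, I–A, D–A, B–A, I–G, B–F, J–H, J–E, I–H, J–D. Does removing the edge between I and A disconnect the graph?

No

After removing I–A, the path I-B-A still connects them, so the edge is not a bridge.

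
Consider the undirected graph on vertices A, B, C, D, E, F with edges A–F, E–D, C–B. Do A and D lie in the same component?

No

The component containing A is {A, F}, and D is not in it.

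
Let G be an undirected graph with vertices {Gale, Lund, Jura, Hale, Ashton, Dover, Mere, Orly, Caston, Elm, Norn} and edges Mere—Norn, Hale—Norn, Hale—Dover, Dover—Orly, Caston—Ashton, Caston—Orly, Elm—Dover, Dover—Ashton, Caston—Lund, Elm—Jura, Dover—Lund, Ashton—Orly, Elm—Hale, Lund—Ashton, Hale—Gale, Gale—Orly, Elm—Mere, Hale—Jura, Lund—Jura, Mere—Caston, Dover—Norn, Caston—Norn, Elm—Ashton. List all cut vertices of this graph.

Removing Dover, for instance, still leaves 1 component. No single vertex removal increases the component count — the graph has no articulation points.

none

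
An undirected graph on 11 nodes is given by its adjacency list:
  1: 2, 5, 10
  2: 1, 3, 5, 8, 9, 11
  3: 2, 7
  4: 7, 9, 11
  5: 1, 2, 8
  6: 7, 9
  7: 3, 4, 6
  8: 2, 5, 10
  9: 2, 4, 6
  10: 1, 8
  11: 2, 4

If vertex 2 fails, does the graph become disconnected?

Deleting 2 raises the number of components from 1 to 2, so 2 is a cut vertex.

Yes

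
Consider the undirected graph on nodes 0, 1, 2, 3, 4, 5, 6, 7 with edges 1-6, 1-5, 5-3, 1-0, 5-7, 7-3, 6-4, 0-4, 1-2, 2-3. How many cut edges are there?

0

The edges on the cycle 5-7-3-5 are not bridges since each lies on that cycle.
Every edge lies on some cycle, so there are no bridges.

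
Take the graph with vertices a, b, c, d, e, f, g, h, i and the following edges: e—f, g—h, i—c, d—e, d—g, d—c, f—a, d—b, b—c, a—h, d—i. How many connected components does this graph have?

Starting from a we can reach a, b, c, d, e, f, g, h, i. That is one component of size 9.
Total: 1 component.

1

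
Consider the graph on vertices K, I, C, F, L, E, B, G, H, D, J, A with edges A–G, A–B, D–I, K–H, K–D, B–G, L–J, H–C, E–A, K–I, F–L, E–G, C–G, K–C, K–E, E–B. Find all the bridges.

F-L, J-L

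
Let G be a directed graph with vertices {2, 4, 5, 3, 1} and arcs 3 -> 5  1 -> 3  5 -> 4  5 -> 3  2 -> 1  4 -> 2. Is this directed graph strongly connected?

Yes

From 2 we can reach every vertex (1, 2, 3, 4, 5), and every vertex can reach 2 (1, 2, 3, 4, 5). So the whole graph is one strongly connected component.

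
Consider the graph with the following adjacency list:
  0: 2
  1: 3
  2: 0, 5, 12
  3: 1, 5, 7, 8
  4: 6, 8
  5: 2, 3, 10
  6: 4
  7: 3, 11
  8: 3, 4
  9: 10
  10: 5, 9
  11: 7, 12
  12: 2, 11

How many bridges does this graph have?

The edges on the cycle 5-3-7-11-12-2-5 are not bridges since each lies on that cycle.
But removing 3-1 disconnects 3 from 1; removing 10-9 disconnects 10 from 9; removing 6-4 disconnects 6 from 4; removing 8-4 disconnects 8 from 4 — these are bridges.
In total 7 edges are bridges.

7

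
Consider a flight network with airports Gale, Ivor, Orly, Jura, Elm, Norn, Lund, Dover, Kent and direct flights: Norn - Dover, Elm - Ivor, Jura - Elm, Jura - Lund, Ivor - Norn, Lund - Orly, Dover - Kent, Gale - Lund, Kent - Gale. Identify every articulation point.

Removing Lund increases the component count from 1 to 2, so Lund is a cut vertex.
By contrast removing Jura leaves 1 component; it is not a cut vertex. No other vertex is a cut vertex either.

Lund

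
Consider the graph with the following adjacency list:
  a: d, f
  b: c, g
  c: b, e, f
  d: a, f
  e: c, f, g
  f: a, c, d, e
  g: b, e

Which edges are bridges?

none

The edges on the cycle f-d-a-f are not bridges since each lies on that cycle.
Every edge lies on some cycle, so there are no bridges.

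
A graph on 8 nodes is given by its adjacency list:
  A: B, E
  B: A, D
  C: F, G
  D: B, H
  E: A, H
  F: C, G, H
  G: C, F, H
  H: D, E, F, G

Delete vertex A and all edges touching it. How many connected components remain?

1

With A gone, the remaining components are: {B, C, D, E, F, G, H}.
That is 1 component.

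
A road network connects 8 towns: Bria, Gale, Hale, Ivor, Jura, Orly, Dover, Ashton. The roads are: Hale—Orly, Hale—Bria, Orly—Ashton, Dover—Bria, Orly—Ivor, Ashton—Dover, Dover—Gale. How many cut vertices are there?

Removing Orly increases the component count from 2 to 3, so Orly is a cut vertex.
Removing Dover increases the component count from 2 to 3, so Dover is a cut vertex.
By contrast removing Hale leaves 2 components; it is not a cut vertex. No other vertex is a cut vertex either.

2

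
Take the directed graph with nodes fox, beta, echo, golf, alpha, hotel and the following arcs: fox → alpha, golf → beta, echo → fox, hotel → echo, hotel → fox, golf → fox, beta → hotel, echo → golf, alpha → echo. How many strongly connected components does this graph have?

{fox, beta, echo, golf, alpha, hotel} are all mutually reachable — one SCC of size 6.
That gives 1 strongly connected component.

1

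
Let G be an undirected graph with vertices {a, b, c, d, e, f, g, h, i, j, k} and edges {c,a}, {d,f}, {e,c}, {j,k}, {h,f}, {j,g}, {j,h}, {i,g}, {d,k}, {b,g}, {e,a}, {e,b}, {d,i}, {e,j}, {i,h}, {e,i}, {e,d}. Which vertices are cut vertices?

Removing e increases the component count from 1 to 2, so e is a cut vertex.
By contrast removing b leaves 1 component; it is not a cut vertex. No other vertex is a cut vertex either.

e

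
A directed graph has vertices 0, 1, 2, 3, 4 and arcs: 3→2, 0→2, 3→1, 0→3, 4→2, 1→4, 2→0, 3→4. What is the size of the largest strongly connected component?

5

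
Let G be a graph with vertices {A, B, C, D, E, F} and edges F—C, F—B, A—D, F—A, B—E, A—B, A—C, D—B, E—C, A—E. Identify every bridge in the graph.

none

The edges on the cycle F-A-D-B-F are not bridges since each lies on that cycle.
Every edge lies on some cycle, so there are no bridges.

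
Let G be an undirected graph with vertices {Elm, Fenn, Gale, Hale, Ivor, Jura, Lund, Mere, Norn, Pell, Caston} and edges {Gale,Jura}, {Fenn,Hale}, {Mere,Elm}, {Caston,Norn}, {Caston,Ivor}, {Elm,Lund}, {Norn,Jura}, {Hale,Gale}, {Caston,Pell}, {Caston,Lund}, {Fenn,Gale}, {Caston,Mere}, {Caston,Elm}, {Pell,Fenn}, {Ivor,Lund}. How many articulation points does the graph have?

1

Removing Caston increases the component count from 1 to 2, so Caston is a cut vertex.
By contrast removing Fenn leaves 1 component; it is not a cut vertex. No other vertex is a cut vertex either.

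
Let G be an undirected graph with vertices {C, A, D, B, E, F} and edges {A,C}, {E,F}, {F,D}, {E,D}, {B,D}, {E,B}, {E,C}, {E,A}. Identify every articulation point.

E

Removing E increases the component count from 1 to 2, so E is a cut vertex.
By contrast removing C leaves 1 component; it is not a cut vertex. No other vertex is a cut vertex either.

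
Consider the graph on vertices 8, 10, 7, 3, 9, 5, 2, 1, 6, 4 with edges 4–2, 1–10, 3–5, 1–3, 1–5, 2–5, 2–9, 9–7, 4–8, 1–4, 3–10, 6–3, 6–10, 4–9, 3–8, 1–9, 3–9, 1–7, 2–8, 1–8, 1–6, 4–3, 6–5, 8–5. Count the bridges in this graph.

0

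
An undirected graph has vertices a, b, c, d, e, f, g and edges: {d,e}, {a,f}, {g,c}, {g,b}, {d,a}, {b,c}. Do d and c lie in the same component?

No

The component containing d is {a, d, e, f}, and c is not in it.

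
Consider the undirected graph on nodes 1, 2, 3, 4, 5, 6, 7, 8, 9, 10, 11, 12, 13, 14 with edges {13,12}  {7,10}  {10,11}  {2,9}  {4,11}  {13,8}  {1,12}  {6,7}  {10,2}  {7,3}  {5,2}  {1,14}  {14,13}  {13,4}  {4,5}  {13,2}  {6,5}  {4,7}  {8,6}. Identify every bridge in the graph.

2-9, 3-7

The edges on the cycle 13-8-6-5-2-13 are not bridges since each lies on that cycle.
But removing 7 - 3 disconnects 7 from 3; removing 9 - 2 disconnects 9 from 2 — these are bridges.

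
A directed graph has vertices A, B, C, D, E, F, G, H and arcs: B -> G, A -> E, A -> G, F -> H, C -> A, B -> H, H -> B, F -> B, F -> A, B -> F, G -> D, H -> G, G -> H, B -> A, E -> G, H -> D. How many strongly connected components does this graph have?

{A, B, E, F, G, H} are all mutually reachable — one SCC of size 6.
{C} is an SCC by itself.
{D} is an SCC by itself.
That gives 3 strongly connected components.

3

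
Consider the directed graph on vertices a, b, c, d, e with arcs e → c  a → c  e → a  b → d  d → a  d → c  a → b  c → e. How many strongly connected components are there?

1

{a, b, c, d, e} are all mutually reachable — one SCC of size 5.
That gives 1 strongly connected component.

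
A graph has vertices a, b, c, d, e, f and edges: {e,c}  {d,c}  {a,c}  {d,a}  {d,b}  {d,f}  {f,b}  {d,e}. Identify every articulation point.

Removing d increases the component count from 1 to 2, so d is a cut vertex.
By contrast removing c leaves 1 component; it is not a cut vertex. No other vertex is a cut vertex either.

d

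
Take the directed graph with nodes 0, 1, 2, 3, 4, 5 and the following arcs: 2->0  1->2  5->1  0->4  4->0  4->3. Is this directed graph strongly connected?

No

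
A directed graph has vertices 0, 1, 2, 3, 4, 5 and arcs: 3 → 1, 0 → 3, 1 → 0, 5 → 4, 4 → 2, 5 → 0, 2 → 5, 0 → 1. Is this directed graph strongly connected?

No

There is no directed path from 1 to 5, so the graph is not strongly connected.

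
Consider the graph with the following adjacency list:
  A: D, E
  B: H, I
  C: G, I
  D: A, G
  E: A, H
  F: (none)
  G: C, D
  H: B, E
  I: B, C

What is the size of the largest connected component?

8

F is isolated — a component by itself.
Starting from A we can reach A, B, C, D, E, G, H, I. That is one component of size 8.
The largest has 8 vertices.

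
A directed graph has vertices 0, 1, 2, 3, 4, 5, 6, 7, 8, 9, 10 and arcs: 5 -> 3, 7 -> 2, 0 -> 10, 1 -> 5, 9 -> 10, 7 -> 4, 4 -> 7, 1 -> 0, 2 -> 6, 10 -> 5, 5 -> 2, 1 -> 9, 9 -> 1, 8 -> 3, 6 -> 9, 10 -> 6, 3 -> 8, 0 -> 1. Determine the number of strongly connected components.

{0, 1, 2, 5, 6, 9, 10} are all mutually reachable — one SCC of size 7.
{4, 7} are all mutually reachable — one SCC of size 2.
{3, 8} are all mutually reachable — one SCC of size 2.
That gives 3 strongly connected components.

3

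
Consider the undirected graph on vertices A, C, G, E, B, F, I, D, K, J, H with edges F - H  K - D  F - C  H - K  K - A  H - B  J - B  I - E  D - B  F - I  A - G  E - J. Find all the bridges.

A-G, A-K, C-F

The edges on the cycle H-K-D-B-H are not bridges since each lies on that cycle.
But removing A - G disconnects A from G; removing K - A disconnects K from A; removing F - C disconnects F from C — these are bridges.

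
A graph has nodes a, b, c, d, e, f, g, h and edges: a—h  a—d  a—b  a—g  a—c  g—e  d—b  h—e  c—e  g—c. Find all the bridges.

none

The edges on the cycle a-d-b-a are not bridges since each lies on that cycle.
Every edge lies on some cycle, so there are no bridges.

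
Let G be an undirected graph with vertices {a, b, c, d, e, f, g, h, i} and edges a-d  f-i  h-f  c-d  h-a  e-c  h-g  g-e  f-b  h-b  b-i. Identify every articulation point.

h

Removing h increases the component count from 1 to 2, so h is a cut vertex.
By contrast removing g leaves 1 component; it is not a cut vertex. No other vertex is a cut vertex either.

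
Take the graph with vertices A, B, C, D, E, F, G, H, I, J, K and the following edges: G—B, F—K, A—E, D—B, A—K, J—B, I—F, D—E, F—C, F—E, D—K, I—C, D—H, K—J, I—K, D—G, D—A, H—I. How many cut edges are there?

0

The edges on the cycle D-H-I-F-E-D are not bridges since each lies on that cycle.
Every edge lies on some cycle, so there are no bridges.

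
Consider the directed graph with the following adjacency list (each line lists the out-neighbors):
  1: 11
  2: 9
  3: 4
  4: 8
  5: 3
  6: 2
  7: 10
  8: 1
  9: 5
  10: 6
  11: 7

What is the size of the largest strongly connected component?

{1, 2, 3, 4, 5, 6, 7, 8, 9, 10, 11} are all mutually reachable — one SCC of size 11.
The largest has 11 vertices.

11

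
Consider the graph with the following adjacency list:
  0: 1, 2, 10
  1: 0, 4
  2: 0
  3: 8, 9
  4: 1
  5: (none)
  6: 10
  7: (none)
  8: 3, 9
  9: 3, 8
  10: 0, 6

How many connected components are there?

4

7 is isolated — a component by itself.
5 is isolated — a component by itself.
Starting from 3 we can reach 3, 8, 9. That is one component of size 3.
Starting from 0 we can reach 0, 1, 2, 4, 6, 10. That is one component of size 6.
Total: 4 components.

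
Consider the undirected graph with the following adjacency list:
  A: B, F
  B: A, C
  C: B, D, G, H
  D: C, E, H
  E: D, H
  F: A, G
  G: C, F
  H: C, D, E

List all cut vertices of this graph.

C

Removing C increases the component count from 1 to 2, so C is a cut vertex.
By contrast removing A leaves 1 component; it is not a cut vertex. No other vertex is a cut vertex either.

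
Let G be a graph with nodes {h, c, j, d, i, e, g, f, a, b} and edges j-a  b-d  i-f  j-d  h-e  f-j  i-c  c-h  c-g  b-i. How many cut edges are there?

5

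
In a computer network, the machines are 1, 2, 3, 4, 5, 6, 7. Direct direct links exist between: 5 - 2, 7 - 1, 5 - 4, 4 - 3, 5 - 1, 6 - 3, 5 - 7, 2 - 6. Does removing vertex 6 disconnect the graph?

No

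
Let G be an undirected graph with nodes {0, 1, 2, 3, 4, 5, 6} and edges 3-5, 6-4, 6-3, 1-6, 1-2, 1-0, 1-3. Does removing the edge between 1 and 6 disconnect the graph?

After removing 1-6, the path 1-3-6 still connects them, so the edge is not a bridge.

No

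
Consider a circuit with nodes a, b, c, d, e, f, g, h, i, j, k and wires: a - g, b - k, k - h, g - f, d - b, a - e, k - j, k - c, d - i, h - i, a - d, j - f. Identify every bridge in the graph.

The edges on the cycle d-b-k-h-i-d are not bridges since each lies on that cycle.
But removing k - c disconnects k from c; removing a - e disconnects a from e — these are bridges.

a-e, c-k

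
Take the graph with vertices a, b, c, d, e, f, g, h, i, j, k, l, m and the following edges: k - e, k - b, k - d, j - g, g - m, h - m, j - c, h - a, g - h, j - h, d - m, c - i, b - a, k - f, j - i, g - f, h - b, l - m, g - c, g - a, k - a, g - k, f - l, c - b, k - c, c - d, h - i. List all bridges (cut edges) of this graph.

The edges on the cycle h-b-a-h are not bridges since each lies on that cycle.
But removing k - e disconnects k from e — this is a bridge.

e-k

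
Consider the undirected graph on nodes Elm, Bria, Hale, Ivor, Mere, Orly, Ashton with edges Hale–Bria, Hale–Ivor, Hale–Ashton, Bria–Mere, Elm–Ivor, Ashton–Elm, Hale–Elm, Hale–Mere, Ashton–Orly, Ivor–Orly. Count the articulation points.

1

Removing Hale increases the component count from 1 to 2, so Hale is a cut vertex.
By contrast removing Elm leaves 1 component; it is not a cut vertex. No other vertex is a cut vertex either.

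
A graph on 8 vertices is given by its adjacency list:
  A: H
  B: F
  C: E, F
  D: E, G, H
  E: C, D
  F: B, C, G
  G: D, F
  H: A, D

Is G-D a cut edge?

No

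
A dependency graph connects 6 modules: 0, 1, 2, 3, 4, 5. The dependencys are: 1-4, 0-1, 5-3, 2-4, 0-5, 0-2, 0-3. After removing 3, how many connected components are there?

With 3 gone, the remaining components are: {0, 1, 2, 4, 5}.
That is 1 component.

1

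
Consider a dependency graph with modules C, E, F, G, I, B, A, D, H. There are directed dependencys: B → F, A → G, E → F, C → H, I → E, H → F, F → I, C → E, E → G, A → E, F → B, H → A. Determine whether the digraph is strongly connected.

No

There is no directed path from I to C, so the graph is not strongly connected.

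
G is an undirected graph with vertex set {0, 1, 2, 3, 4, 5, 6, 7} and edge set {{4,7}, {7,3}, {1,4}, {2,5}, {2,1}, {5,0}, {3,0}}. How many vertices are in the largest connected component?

7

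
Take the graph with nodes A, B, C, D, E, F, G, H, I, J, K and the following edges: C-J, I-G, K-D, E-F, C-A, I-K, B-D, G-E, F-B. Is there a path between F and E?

From F we can reach B, D, E, F, G, I, K, which includes E.

Yes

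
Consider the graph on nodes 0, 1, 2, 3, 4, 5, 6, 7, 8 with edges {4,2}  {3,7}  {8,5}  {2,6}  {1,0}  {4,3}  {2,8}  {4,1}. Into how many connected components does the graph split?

Starting from 0 we can reach 0, 1, 2, 3, 4, 5, 6, 7, 8. That is one component of size 9.
Total: 1 component.

1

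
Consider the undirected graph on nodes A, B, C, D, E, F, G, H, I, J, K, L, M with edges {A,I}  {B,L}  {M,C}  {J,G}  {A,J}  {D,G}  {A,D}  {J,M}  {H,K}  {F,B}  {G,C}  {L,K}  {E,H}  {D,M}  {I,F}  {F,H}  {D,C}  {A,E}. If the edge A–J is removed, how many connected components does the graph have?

1

A and J are still connected via A-D-G-J, so the component count stays at 1.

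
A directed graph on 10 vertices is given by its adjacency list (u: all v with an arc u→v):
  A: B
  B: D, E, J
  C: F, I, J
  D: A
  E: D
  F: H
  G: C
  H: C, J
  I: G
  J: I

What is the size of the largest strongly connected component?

6

{C, F, G, H, I, J} are all mutually reachable — one SCC of size 6.
{A, B, D, E} are all mutually reachable — one SCC of size 4.
The largest has 6 vertices.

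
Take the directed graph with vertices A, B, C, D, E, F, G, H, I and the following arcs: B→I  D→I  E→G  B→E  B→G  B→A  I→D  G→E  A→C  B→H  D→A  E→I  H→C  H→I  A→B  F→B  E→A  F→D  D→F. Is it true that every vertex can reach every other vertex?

No

There is no directed path from C to F, so the graph is not strongly connected.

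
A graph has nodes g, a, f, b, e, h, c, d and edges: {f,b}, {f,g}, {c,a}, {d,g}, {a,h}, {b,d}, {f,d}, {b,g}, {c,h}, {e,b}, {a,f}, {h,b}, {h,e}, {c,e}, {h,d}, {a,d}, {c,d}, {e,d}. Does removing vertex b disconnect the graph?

No

Deleting b leaves 1 component (was 1) (its neighbors d, e, f, g, h remain connected to each other), so b is not a cut vertex.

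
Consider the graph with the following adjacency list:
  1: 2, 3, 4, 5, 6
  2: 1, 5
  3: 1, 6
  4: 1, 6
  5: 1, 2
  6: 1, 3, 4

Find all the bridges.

The edges on the cycle 1-5-2-1 are not bridges since each lies on that cycle.
Every edge lies on some cycle, so there are no bridges.

none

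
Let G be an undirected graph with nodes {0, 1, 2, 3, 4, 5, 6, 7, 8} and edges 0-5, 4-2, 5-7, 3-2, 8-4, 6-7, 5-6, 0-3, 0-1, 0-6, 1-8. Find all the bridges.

The edges on the cycle 0-1-8-4-2-3-0 are not bridges since each lies on that cycle.
Every edge lies on some cycle, so there are no bridges.

none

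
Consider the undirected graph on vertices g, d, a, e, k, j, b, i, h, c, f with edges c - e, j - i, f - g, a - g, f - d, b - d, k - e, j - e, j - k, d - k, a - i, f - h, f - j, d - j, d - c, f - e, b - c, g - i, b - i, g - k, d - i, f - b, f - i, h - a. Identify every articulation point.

none

Removing f, for instance, still leaves 1 component. No single vertex removal increases the component count — the graph has no articulation points.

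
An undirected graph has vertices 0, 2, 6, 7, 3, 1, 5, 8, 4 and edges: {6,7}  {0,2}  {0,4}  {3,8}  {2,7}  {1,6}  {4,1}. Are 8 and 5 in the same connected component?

No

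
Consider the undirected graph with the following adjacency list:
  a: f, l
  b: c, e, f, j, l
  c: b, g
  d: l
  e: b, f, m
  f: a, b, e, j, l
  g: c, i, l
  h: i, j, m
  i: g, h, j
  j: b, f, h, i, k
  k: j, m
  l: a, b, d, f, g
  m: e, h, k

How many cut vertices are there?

1

Removing l increases the component count from 1 to 2, so l is a cut vertex.
By contrast removing f leaves 1 component; it is not a cut vertex. No other vertex is a cut vertex either.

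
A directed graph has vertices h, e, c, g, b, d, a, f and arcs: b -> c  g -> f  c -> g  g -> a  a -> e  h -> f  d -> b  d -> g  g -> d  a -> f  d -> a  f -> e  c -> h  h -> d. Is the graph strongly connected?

There is no directed path from e to c, so the graph is not strongly connected.

No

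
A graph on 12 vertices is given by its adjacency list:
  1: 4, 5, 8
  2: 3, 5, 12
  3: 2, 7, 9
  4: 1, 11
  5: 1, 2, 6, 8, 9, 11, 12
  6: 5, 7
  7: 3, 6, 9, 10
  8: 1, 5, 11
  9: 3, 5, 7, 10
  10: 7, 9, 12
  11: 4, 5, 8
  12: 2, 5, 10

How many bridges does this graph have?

The edges on the cycle 5-6-7-3-2-5 are not bridges since each lies on that cycle.
Every edge lies on some cycle, so there are no bridges.

0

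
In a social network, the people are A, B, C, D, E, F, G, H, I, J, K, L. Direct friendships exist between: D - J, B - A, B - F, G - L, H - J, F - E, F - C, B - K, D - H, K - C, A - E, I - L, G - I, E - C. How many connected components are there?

3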